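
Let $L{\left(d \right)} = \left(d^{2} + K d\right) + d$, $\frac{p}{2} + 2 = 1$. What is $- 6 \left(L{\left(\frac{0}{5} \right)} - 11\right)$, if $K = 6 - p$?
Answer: $66$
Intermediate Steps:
$p = -2$ ($p = -4 + 2 \cdot 1 = -4 + 2 = -2$)
$K = 8$ ($K = 6 - -2 = 6 + 2 = 8$)
$L{\left(d \right)} = d^{2} + 9 d$ ($L{\left(d \right)} = \left(d^{2} + 8 d\right) + d = d^{2} + 9 d$)
$- 6 \left(L{\left(\frac{0}{5} \right)} - 11\right) = - 6 \left(\frac{0}{5} \left(9 + \frac{0}{5}\right) - 11\right) = - 6 \left(0 \cdot \frac{1}{5} \left(9 + 0 \cdot \frac{1}{5}\right) - 11\right) = - 6 \left(0 \left(9 + 0\right) - 11\right) = - 6 \left(0 \cdot 9 - 11\right) = - 6 \left(0 - 11\right) = \left(-6\right) \left(-11\right) = 66$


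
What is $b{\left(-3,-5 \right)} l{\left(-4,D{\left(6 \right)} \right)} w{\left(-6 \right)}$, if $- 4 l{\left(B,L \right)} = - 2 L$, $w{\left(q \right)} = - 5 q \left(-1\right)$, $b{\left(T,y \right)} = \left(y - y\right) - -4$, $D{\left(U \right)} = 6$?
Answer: $-360$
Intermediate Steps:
$b{\left(T,y \right)} = 4$ ($b{\left(T,y \right)} = 0 + 4 = 4$)
$w{\left(q \right)} = 5 q$
$l{\left(B,L \right)} = \frac{L}{2}$ ($l{\left(B,L \right)} = - \frac{\left(-2\right) L}{4} = \frac{L}{2}$)
$b{\left(-3,-5 \right)} l{\left(-4,D{\left(6 \right)} \right)} w{\left(-6 \right)} = 4 \cdot \frac{1}{2} \cdot 6 \cdot 5 \left(-6\right) = 4 \cdot 3 \left(-30\right) = 12 \left(-30\right) = -360$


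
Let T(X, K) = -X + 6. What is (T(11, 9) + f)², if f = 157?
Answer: 23104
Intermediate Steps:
T(X, K) = 6 - X
(T(11, 9) + f)² = ((6 - 1*11) + 157)² = ((6 - 11) + 157)² = (-5 + 157)² = 152² = 23104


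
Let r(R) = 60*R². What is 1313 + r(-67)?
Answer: 270653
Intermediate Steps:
1313 + r(-67) = 1313 + 60*(-67)² = 1313 + 60*4489 = 1313 + 269340 = 270653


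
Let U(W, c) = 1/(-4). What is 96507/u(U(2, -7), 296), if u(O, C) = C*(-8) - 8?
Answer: -10723/264 ≈ -40.617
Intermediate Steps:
U(W, c) = -¼
u(O, C) = -8 - 8*C (u(O, C) = -8*C - 8 = -8 - 8*C)
96507/u(U(2, -7), 296) = 96507/(-8 - 8*296) = 96507/(-8 - 2368) = 96507/(-2376) = 96507*(-1/2376) = -10723/264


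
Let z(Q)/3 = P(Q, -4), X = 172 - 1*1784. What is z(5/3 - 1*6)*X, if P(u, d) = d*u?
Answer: -83824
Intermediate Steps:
X = -1612 (X = 172 - 1784 = -1612)
z(Q) = -12*Q (z(Q) = 3*(-4*Q) = -12*Q)
z(5/3 - 1*6)*X = -12*(5/3 - 1*6)*(-1612) = -12*(5*(⅓) - 6)*(-1612) = -12*(5/3 - 6)*(-1612) = -12*(-13/3)*(-1612) = 52*(-1612) = -83824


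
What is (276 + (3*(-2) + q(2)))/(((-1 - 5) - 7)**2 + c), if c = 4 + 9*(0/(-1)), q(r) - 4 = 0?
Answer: 274/173 ≈ 1.5838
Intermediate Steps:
q(r) = 4 (q(r) = 4 + 0 = 4)
c = 4 (c = 4 + 9*(0*(-1)) = 4 + 9*0 = 4 + 0 = 4)
(276 + (3*(-2) + q(2)))/(((-1 - 5) - 7)**2 + c) = (276 + (3*(-2) + 4))/(((-1 - 5) - 7)**2 + 4) = (276 + (-6 + 4))/((-6 - 7)**2 + 4) = (276 - 2)/((-13)**2 + 4) = 274/(169 + 4) = 274/173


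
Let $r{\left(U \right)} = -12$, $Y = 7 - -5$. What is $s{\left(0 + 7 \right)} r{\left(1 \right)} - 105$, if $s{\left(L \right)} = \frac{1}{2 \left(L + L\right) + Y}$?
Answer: $- \frac{1053}{10} \approx -105.3$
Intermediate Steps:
$Y = 12$ ($Y = 7 + 5 = 12$)
$s{\left(L \right)} = \frac{1}{12 + 4 L}$ ($s{\left(L \right)} = \frac{1}{2 \left(L + L\right) + 12} = \frac{1}{2 \cdot 2 L + 12} = \frac{1}{4 L + 12} = \frac{1}{12 + 4 L}$)
$s{\left(0 + 7 \right)} r{\left(1 \right)} - 105 = \frac{1}{4 \left(3 + \left(0 + 7\right)\right)} \left(-12\right) - 105 = \frac{1}{4 \left(3 + 7\right)} \left(-12\right) - 105 = \frac{1}{4 \cdot 10} \left(-12\right) - 105 = \frac{1}{4} \cdot \frac{1}{10} \left(-12\right) - 105 = \frac{1}{40} \left(-12\right) - 105 = - \frac{3}{10} - 105 = - \frac{1053}{10}$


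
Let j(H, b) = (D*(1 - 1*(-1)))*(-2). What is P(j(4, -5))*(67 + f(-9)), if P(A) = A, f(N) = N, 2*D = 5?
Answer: -580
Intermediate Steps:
D = 5/2 (D = (½)*5 = 5/2 ≈ 2.5000)
j(H, b) = -10 (j(H, b) = (5*(1 - 1*(-1))/2)*(-2) = (5*(1 + 1)/2)*(-2) = ((5/2)*2)*(-2) = 5*(-2) = -10)
P(j(4, -5))*(67 + f(-9)) = -10*(67 - 9) = -10*58 = -580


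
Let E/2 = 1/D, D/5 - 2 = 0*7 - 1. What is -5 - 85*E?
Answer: -39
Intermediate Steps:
D = 5 (D = 10 + 5*(0*7 - 1) = 10 + 5*(0 - 1) = 10 + 5*(-1) = 10 - 5 = 5)
E = ⅖ (E = 2/5 = 2*(⅕) = ⅖ ≈ 0.40000)
-5 - 85*E = -5 - 85*⅖ = -5 - 34 = -39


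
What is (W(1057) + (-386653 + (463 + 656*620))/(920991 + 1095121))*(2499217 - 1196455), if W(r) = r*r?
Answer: 733617569989546629/504028 ≈ 1.4555e+12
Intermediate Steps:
W(r) = r**2
(W(1057) + (-386653 + (463 + 656*620))/(920991 + 1095121))*(2499217 - 1196455) = (1057**2 + (-386653 + (463 + 656*620))/(920991 + 1095121))*(2499217 - 1196455) = (1117249 + (-386653 + (463 + 406720))/2016112)*1302762 = (1117249 + (-386653 + 407183)*(1/2016112))*1302762 = (1117249 + 20530*(1/2016112))*1302762 = (1117249 + 10265/1008056)*1302762 = (1126249568209/1008056)*1302762 = 733617569989546629/504028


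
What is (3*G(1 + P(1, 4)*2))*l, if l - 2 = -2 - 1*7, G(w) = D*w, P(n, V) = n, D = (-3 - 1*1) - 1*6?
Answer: 630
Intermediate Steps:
D = -10 (D = (-3 - 1) - 6 = -4 - 6 = -10)
G(w) = -10*w
l = -7 (l = 2 + (-2 - 1*7) = 2 + (-2 - 7) = 2 - 9 = -7)
(3*G(1 + P(1, 4)*2))*l = (3*(-10*(1 + 1*2)))*(-7) = (3*(-10*(1 + 2)))*(-7) = (3*(-10*3))*(-7) = (3*(-30))*(-7) = -90*(-7) = 630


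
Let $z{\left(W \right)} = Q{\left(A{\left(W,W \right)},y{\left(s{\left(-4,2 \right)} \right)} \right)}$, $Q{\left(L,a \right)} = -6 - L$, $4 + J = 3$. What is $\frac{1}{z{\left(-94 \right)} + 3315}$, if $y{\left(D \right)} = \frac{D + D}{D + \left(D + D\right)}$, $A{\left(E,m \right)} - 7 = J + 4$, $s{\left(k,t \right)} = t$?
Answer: $\frac{1}{3299} \approx 0.00030312$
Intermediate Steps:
$J = -1$ ($J = -4 + 3 = -1$)
$A{\left(E,m \right)} = 10$ ($A{\left(E,m \right)} = 7 + \left(-1 + 4\right) = 7 + 3 = 10$)
$y{\left(D \right)} = \frac{2}{3}$ ($y{\left(D \right)} = \frac{2 D}{D + 2 D} = \frac{2 D}{3 D} = 2 D \frac{1}{3 D} = \frac{2}{3}$)
$z{\left(W \right)} = -16$ ($z{\left(W \right)} = -6 - 10 = -16$)
$\frac{1}{z{\left(-94 \right)} + 3315} = \frac{1}{-16 + 3315} = \frac{1}{3299}$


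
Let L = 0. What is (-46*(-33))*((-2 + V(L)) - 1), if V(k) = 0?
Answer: -4554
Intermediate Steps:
(-46*(-33))*((-2 + V(L)) - 1) = (-46*(-33))*((-2 + 0) - 1) = 1518*(-2 - 1) = 1518*(-3) = -4554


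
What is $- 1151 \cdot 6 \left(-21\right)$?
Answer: $145026$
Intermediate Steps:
$- 1151 \cdot 6 \left(-21\right) = \left(-1151\right) \left(-126\right) = 145026$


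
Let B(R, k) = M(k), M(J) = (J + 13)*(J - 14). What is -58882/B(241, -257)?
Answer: -29441/33062 ≈ -0.89048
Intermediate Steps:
M(J) = (-14 + J)*(13 + J) (M(J) = (13 + J)*(-14 + J) = (-14 + J)*(13 + J))
B(R, k) = -182 + k² - k
-58882/B(241, -257) = -58882/(-182 + (-257)² - 1*(-257)) = -58882/(-182 + 66049 + 257) = -58882/66124 = -58882*1/66124 = -29441/33062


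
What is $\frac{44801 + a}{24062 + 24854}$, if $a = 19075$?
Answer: $\frac{15969}{12229} \approx 1.3058$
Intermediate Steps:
$\frac{44801 + a}{24062 + 24854} = \frac{44801 + 19075}{24062 + 24854} = \frac{63876}{48916} = 63876 \cdot \frac{1}{48916} = \frac{15969}{12229}$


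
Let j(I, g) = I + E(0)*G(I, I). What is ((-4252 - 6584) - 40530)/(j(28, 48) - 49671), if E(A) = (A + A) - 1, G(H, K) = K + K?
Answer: 51366/49699 ≈ 1.0335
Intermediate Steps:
G(H, K) = 2*K
E(A) = -1 + 2*A (E(A) = 2*A - 1 = -1 + 2*A)
j(I, g) = -I (j(I, g) = I + (-1 + 2*0)*(2*I) = I + (-1 + 0)*(2*I) = I - 2*I = -I)
((-4252 - 6584) - 40530)/(j(28, 48) - 49671) = ((-4252 - 6584) - 40530)/(-1*28 - 49671) = (-10836 - 40530)/(-28 - 49671) = -51366/(-49699) = -51366*(-1/49699) = 51366/49699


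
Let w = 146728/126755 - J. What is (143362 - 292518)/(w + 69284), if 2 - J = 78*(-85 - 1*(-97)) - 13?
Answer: -18906268780/8898981503 ≈ -2.1245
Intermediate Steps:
J = -921 (J = 2 - (78*(-85 - 1*(-97)) - 13) = 2 - (78*(-85 + 97) - 13) = 2 - (78*12 - 13) = 2 - (936 - 13) = 2 - 1*923 = 2 - 923 = -921)
w = 116888083/126755 (w = 146728/126755 - 1*(-921) = 146728*(1/126755) + 921 = 146728/126755 + 921 = 116888083/126755 ≈ 922.16)
(143362 - 292518)/(w + 69284) = (143362 - 292518)/(116888083/126755 + 69284) = -149156/8898981503/126755 = -149156*126755/8898981503 = -18906268780/8898981503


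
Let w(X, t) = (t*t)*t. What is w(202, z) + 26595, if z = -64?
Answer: -235549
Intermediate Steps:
w(X, t) = t**3 (w(X, t) = t**2*t = t**3)
w(202, z) + 26595 = (-64)**3 + 26595 = -262144 + 26595 = -235549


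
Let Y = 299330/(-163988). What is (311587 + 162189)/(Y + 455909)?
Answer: 38846789344/37381652881 ≈ 1.0392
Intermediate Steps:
Y = -149665/81994 (Y = 299330*(-1/163988) = -149665/81994 ≈ -1.8253)
(311587 + 162189)/(Y + 455909) = (311587 + 162189)/(-149665/81994 + 455909) = 473776/(37381652881/81994) = 473776*(81994/37381652881) = 38846789344/37381652881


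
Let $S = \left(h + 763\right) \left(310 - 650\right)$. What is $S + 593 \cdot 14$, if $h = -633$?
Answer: $-35898$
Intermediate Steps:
$S = -44200$ ($S = \left(-633 + 763\right) \left(310 - 650\right) = 130 \left(-340\right) = -44200$)
$S + 593 \cdot 14 = -44200 + 593 \cdot 14 = -44200 + 8302 = -35898$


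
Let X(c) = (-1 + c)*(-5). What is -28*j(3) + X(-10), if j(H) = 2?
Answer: -1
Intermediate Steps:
X(c) = 5 - 5*c
-28*j(3) + X(-10) = -28*2 + (5 - 5*(-10)) = -56 + (5 + 50) = -56 + 55 = -1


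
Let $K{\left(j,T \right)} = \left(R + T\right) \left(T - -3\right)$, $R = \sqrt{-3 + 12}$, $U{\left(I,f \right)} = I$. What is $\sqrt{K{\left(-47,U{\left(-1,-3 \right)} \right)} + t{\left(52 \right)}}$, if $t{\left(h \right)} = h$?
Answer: $2 \sqrt{14} \approx 7.4833$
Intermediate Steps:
$R = 3$ ($R = \sqrt{9} = 3$)
$K{\left(j,T \right)} = \left(3 + T\right)^{2}$ ($K{\left(j,T \right)} = \left(3 + T\right) \left(T - -3\right) = \left(3 + T\right) \left(T + 3\right) = \left(3 + T\right) \left(3 + T\right) = \left(3 + T\right)^{2}$)
$\sqrt{K{\left(-47,U{\left(-1,-3 \right)} \right)} + t{\left(52 \right)}} = \sqrt{\left(9 + \left(-1\right)^{2} + 6 \left(-1\right)\right) + 52} = \sqrt{\left(9 + 1 - 6\right) + 52} = \sqrt{4 + 52} = \sqrt{56} = 2 \sqrt{14}$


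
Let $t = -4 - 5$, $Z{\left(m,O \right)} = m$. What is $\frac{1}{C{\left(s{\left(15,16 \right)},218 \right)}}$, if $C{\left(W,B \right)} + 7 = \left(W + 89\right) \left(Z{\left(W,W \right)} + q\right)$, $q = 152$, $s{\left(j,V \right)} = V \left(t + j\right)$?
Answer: $\frac{1}{45873} \approx 2.1799 \cdot 10^{-5}$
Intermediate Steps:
$t = -9$ ($t = -4 - 5 = -9$)
$s{\left(j,V \right)} = V \left(-9 + j\right)$
$C{\left(W,B \right)} = -7 + \left(89 + W\right) \left(152 + W\right)$ ($C{\left(W,B \right)} = -7 + \left(W + 89\right) \left(W + 152\right) = -7 + \left(89 + W\right) \left(152 + W\right)$)
$\frac{1}{C{\left(s{\left(15,16 \right)},218 \right)}} = \frac{1}{13521 + \left(16 \left(-9 + 15\right)\right)^{2} + 241 \cdot 16 \left(-9 + 15\right)} = \frac{1}{13521 + \left(16 \cdot 6\right)^{2} + 241 \cdot 16 \cdot 6} = \frac{1}{13521 + 96^{2} + 241 \cdot 96} = \frac{1}{13521 + 9216 + 23136} = \frac{1}{45873}$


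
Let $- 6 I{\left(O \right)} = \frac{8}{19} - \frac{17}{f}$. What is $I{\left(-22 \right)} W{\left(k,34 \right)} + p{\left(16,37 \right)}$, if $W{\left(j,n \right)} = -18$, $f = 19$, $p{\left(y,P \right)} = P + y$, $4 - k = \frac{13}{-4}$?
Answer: $\frac{980}{19} \approx 51.579$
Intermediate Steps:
$k = \frac{29}{4}$ ($k = 4 - \frac{13}{-4} = 4 - 13 \left(- \frac{1}{4}\right) = 4 - - \frac{13}{4} = 4 + \frac{13}{4} = \frac{29}{4} \approx 7.25$)
$I{\left(O \right)} = \frac{3}{38}$ ($I{\left(O \right)} = - \frac{\frac{8}{19} - \frac{17}{19}}{6} = \left(- \frac{1}{6}\right) \left(- \frac{9}{19}\right) = \frac{3}{38}$)
$I{\left(-22 \right)} W{\left(k,34 \right)} + p{\left(16,37 \right)} = \frac{3}{38} \left(-18\right) + \left(37 + 16\right) = - \frac{27}{19} + 53 = \frac{980}{19}$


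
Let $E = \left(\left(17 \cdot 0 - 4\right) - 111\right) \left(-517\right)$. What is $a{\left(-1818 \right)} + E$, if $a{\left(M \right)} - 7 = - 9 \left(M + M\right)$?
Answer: $92186$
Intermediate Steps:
$a{\left(M \right)} = 7 - 18 M$ ($a{\left(M \right)} = 7 - 9 \left(M + M\right) = 7 - 9 \cdot 2 M = 7 - 18 M$)
$E = 59455$ ($E = \left(\left(0 - 4\right) - 111\right) \left(-517\right) = \left(-4 - 111\right) \left(-517\right) = \left(-115\right) \left(-517\right) = 59455$)
$a{\left(-1818 \right)} + E = \left(7 - -32724\right) + 59455 = \left(7 + 32724\right) + 59455 = 32731 + 59455 = 92186$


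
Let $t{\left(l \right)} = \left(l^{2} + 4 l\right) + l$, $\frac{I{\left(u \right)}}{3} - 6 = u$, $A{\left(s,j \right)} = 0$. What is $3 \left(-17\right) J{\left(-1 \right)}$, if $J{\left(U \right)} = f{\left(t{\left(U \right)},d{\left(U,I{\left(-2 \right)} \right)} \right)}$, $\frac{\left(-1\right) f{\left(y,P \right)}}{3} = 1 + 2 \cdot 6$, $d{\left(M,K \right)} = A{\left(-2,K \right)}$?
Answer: $1989$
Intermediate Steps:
$I{\left(u \right)} = 18 + 3 u$
$d{\left(M,K \right)} = 0$
$t{\left(l \right)} = l^{2} + 5 l$
$f{\left(y,P \right)} = -39$ ($f{\left(y,P \right)} = - 3 \left(1 + 2 \cdot 6\right) = - 3 \left(1 + 12\right) = \left(-3\right) 13 = -39$)
$J{\left(U \right)} = -39$
$3 \left(-17\right) J{\left(-1 \right)} = 3 \left(-17\right) \left(-39\right) = \left(-51\right) \left(-39\right) = 1989$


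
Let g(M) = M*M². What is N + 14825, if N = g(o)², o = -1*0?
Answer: 14825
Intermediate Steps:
o = 0
g(M) = M³
N = 0 (N = (0³)² = 0² = 0)
N + 14825 = 0 + 14825 = 14825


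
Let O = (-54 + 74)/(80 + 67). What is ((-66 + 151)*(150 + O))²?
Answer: 3519188402500/21609 ≈ 1.6286e+8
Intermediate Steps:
O = 20/147 ≈ 0.13605
((-66 + 151)*(150 + O))² = ((-66 + 151)*(150 + 20/147))² = (85*(22070/147))² = (1875950/147)² = 3519188402500/21609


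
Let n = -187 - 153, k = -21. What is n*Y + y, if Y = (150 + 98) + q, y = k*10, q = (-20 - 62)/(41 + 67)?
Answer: -2275340/27 ≈ -84272.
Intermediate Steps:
n = -340
q = -41/54 (q = -82/108 = -82*1/108 = -41/54 ≈ -0.75926)
y = -210 (y = -21*10 = -210)
Y = 13351/54 (Y = (150 + 98) - 41/54 = 248 - 41/54 = 13351/54 ≈ 247.24)
n*Y + y = -340*13351/54 - 210 = -2269670/27 - 210 = -2275340/27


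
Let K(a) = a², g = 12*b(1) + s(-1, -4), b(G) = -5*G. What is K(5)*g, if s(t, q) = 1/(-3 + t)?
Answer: -6025/4 ≈ -1506.3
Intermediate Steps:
g = -241/4 (g = 12*(-5*1) + 1/(-3 - 1) = 12*(-5) + 1/(-4) = -60 - ¼ = -241/4 ≈ -60.250)
K(5)*g = 5²*(-241/4) = 25*(-241/4) = -6025/4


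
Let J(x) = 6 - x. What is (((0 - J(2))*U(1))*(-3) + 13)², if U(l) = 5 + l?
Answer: 7225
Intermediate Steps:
(((0 - J(2))*U(1))*(-3) + 13)² = (((0 - (6 - 1*2))*(5 + 1))*(-3) + 13)² = (((0 - (6 - 2))*6)*(-3) + 13)² = (((0 - 1*4)*6)*(-3) + 13)² = (((0 - 4)*6)*(-3) + 13)² = (-4*6*(-3) + 13)² = (-24*(-3) + 13)² = (72 + 13)² = 85² = 7225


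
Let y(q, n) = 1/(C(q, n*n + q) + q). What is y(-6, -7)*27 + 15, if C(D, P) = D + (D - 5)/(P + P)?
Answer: 13323/1043 ≈ 12.774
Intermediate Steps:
C(D, P) = D + (-5 + D)/(2*P) (C(D, P) = D + (-5 + D)/((2*P)) = D + (-5 + D)*(1/(2*P)) = D + (-5 + D)/(2*P))
y(q, n) = 1/(q + (-5 + q + 2*q*(q + n²))/(2*(q + n²))) (y(q, n) = 1/((-5 + q + 2*q*(n*n + q))/(2*(n*n + q)) + q) = 1/((-5 + q + 2*q*(n² + q))/(2*(n² + q)) + q) = 1/((-5 + q + 2*q*(q + n²))/(2*(q + n²)) + q) = 1/(q + (-5 + q + 2*q*(q + n²))/(2*(q + n²))))
y(-6, -7)*27 + 15 = (2*(-6 + (-7)²)/(-5 - 6 + 4*(-6)*(-6 + (-7)²)))*27 + 15 = (2*(-6 + 49)/(-5 - 6 + 4*(-6)*(-6 + 49)))*27 + 15 = (2*43/(-5 - 6 + 4*(-6)*43))*27 + 15 = (2*43/(-5 - 6 - 1032))*27 + 15 = (2*43/(-1043))*27 + 15 = (2*(-1/1043)*43)*27 + 15 = -86/1043*27 + 15 = -2322/1043 + 15 = 13323/1043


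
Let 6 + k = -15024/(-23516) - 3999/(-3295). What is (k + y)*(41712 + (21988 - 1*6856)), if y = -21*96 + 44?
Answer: -2176019876889756/19371305 ≈ -1.1233e+8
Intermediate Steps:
k = -80341689/19371305 (k = -6 + (-15024/(-23516) - 3999/(-3295)) = -6 + (-15024*(-1/23516) - 3999*(-1/3295)) = -6 + (3756/5879 + 3999/3295) = -6 + 35886141/19371305 = -80341689/19371305 ≈ -4.1475)
y = -1972 (y = -2016 + 44 = -1972)
(k + y)*(41712 + (21988 - 1*6856)) = (-80341689/19371305 - 1972)*(41712 + (21988 - 1*6856)) = -38280555149*(41712 + (21988 - 6856))/19371305 = -38280555149*(41712 + 15132)/19371305 = -38280555149/19371305*56844 = -2176019876889756/19371305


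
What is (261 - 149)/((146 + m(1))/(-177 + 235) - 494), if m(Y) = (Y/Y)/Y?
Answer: -6496/28505 ≈ -0.22789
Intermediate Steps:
m(Y) = 1/Y
(261 - 149)/((146 + m(1))/(-177 + 235) - 494) = (261 - 149)/((146 + 1/1)/(-177 + 235) - 494) = 112/((146 + 1)/58 - 494) = 112/(147*(1/58) - 494) = 112/(147/58 - 494) = 112/(-28505/58) = 112*(-58/28505) = -6496/28505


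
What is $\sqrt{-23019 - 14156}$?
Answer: $5 i \sqrt{1487} \approx 192.81 i$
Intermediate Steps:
$\sqrt{-23019 - 14156} = \sqrt{-37175} = 5 i \sqrt{1487}$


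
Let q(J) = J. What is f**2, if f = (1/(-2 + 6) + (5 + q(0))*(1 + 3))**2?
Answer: 43046721/256 ≈ 1.6815e+5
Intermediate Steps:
f = 6561/16 (f = (1/(-2 + 6) + (5 + 0)*(1 + 3))**2 = (1/4 + 5*4)**2 = (1/4 + 20)**2 = (81/4)**2 = 6561/16 ≈ 410.06)
f**2 = (6561/16)**2 = 43046721/256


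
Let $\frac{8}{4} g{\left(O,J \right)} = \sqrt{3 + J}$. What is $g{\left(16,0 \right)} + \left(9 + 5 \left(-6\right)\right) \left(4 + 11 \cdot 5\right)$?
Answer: $-1239 + \frac{\sqrt{3}}{2} \approx -1238.1$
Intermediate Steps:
$g{\left(O,J \right)} = \frac{\sqrt{3 + J}}{2}$
$g{\left(16,0 \right)} + \left(9 + 5 \left(-6\right)\right) \left(4 + 11 \cdot 5\right) = \frac{\sqrt{3 + 0}}{2} + \left(9 + 5 \left(-6\right)\right) \left(4 + 11 \cdot 5\right) = \frac{\sqrt{3}}{2} + \left(9 - 30\right) \left(4 + 55\right) = \frac{\sqrt{3}}{2} - 1239 = -1239 + \frac{\sqrt{3}}{2}$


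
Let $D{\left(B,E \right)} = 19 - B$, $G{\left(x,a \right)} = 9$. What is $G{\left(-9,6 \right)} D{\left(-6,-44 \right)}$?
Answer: $225$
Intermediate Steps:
$G{\left(-9,6 \right)} D{\left(-6,-44 \right)} = 9 \left(19 - -6\right) = 9 \left(19 + 6\right) = 9 \cdot 25 = 225$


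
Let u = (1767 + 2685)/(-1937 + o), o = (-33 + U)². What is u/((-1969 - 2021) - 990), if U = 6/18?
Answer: 3339/3249035 ≈ 0.0010277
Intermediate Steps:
U = ⅓ (U = 6*(1/18) = ⅓ ≈ 0.33333)
o = 9604/9 (o = (-33 + ⅓)² = (-98/3)² = 9604/9 ≈ 1067.1)
u = -40068/7829 (u = (1767 + 2685)/(-1937 + 9604/9) = 4452/(-7829/9) = 4452*(-9/7829) = -40068/7829 ≈ -5.1179)
u/((-1969 - 2021) - 990) = -40068/(7829*((-1969 - 2021) - 990)) = -40068/(7829*(-3990 - 990)) = -40068/7829/(-4980) = -40068/7829*(-1/4980) = 3339/3249035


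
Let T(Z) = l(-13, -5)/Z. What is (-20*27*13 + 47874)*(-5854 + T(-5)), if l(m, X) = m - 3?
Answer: -1195142916/5 ≈ -2.3903e+8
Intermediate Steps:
l(m, X) = -3 + m
T(Z) = -16/Z (T(Z) = (-3 - 13)/Z = -16/Z)
(-20*27*13 + 47874)*(-5854 + T(-5)) = (-20*27*13 + 47874)*(-5854 - 16/(-5)) = (-540*13 + 47874)*(-5854 - 16*(-1/5)) = (-7020 + 47874)*(-5854 + 16/5) = 40854*(-29254/5) = -1195142916/5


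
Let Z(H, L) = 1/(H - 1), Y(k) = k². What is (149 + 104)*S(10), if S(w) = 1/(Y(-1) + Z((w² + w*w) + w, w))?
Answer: 52877/210 ≈ 251.80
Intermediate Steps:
Z(H, L) = 1/(-1 + H)
S(w) = 1/(1 + 1/(-1 + w + 2*w²)) (S(w) = 1/((-1)² + 1/(-1 + ((w² + w*w) + w))) = 1/(1 + 1/(-1 + ((w² + w²) + w))) = 1/(1 + 1/(-1 + (2*w² + w))) = 1/(1 + 1/(-1 + (w + 2*w²))) = 1/(1 + 1/(-1 + w + 2*w²)))
(149 + 104)*S(10) = (149 + 104)*((-1 + 10*(1 + 2*10))/(10*(1 + 2*10))) = 253*((-1 + 10*(1 + 20))/(10*(1 + 20))) = 253*((⅒)*(-1 + 10*21)/21) = 253*((⅒)*(1/21)*(-1 + 210)) = 253*((⅒)*(1/21)*209) = 253*(209/210) = 52877/210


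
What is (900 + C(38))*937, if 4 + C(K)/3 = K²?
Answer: 4891140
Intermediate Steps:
C(K) = -12 + 3*K²
(900 + C(38))*937 = (900 + (-12 + 3*38²))*937 = (900 + (-12 + 3*1444))*937 = (900 + (-12 + 4332))*937 = (900 + 4320)*937 = 5220*937 = 4891140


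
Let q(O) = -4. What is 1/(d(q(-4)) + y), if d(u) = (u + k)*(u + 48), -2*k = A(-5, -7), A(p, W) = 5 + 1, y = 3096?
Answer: 1/2788 ≈ 0.00035868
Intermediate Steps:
A(p, W) = 6
k = -3 (k = -½*6 = -3)
d(u) = (-3 + u)*(48 + u) (d(u) = (u - 3)*(u + 48) = (-3 + u)*(48 + u))
1/(d(q(-4)) + y) = 1/((-144 + (-4)² + 45*(-4)) + 3096) = 1/((-144 + 16 - 180) + 3096) = 1/(-308 + 3096) = 1/2788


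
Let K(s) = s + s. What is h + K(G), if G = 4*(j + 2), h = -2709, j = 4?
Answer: -2661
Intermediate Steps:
G = 24 (G = 4*(4 + 2) = 4*6 = 24)
K(s) = 2*s
h + K(G) = -2709 + 2*24 = -2709 + 48 = -2661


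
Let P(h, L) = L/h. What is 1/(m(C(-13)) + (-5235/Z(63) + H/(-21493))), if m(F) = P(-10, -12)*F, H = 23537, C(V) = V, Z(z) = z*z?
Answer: -142176195/2561172322 ≈ -0.055512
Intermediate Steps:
Z(z) = z**2
m(F) = 6*F/5 (m(F) = (-12/(-10))*F = (-12*(-1/10))*F = 6*F/5)
1/(m(C(-13)) + (-5235/Z(63) + H/(-21493))) = 1/((6/5)*(-13) + (-5235/(63**2) + 23537/(-21493))) = 1/(-78/5 + (-5235/3969 + 23537*(-1/21493))) = 1/(-78/5 + (-5235*1/3969 - 23537/21493)) = 1/(-78/5 + (-1745/1323 - 23537/21493)) = 1/(-78/5 - 68644736/28435239) = 1/(-2561172322/142176195) = -142176195/2561172322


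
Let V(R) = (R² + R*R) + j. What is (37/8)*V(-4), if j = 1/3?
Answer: 3589/24 ≈ 149.54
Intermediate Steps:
j = ⅓ ≈ 0.33333
V(R) = ⅓ + 2*R² (V(R) = (R² + R*R) + ⅓ = (R² + R²) + ⅓ = 2*R² + ⅓ = ⅓ + 2*R²)
(37/8)*V(-4) = (37/8)*(⅓ + 2*(-4)²) = (37*(⅛))*(⅓ + 2*16) = 37*(⅓ + 32)/8 = (37/8)*(97/3) = 3589/24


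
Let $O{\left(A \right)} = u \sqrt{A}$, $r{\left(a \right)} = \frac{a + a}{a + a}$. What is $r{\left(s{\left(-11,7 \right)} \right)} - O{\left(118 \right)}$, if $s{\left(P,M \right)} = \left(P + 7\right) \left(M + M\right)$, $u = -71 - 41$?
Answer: $1 + 112 \sqrt{118} \approx 1217.6$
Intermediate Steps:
$u = -112$ ($u = -71 - 41 = -112$)
$s{\left(P,M \right)} = 2 M \left(7 + P\right)$ ($s{\left(P,M \right)} = \left(7 + P\right) 2 M = 2 M \left(7 + P\right)$)
$r{\left(a \right)} = 1$ ($r{\left(a \right)} = \frac{2 a}{2 a} = 2 a \frac{1}{2 a} = 1$)
$O{\left(A \right)} = - 112 \sqrt{A}$
$r{\left(s{\left(-11,7 \right)} \right)} - O{\left(118 \right)} = 1 - - 112 \sqrt{118} = 1 + 112 \sqrt{118}$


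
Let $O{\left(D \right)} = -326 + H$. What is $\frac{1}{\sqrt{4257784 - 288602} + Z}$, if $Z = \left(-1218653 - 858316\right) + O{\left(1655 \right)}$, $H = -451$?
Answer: $- \frac{1038873}{2158512235667} - \frac{\sqrt{3969182}}{4317024471334} \approx -4.8175 \cdot 10^{-7}$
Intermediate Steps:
$O{\left(D \right)} = -777$ ($O{\left(D \right)} = -326 - 451 = -777$)
$Z = -2077746$ ($Z = \left(-1218653 - 858316\right) - 777 = -2076969 - 777 = -2077746$)
$\frac{1}{\sqrt{4257784 - 288602} + Z} = \frac{1}{\sqrt{4257784 - 288602} - 2077746} = \frac{1}{\sqrt{3969182} - 2077746} = \frac{1}{-2077746 + \sqrt{3969182}}$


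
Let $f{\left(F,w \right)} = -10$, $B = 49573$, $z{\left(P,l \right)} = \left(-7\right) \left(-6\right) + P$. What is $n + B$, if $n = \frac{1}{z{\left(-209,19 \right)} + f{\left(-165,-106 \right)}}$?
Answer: $\frac{8774420}{177} \approx 49573.0$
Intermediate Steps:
$z{\left(P,l \right)} = 42 + P$
$n = - \frac{1}{177}$ ($n = \frac{1}{\left(42 - 209\right) - 10} = \frac{1}{-167 - 10} = \frac{1}{-177} = - \frac{1}{177} \approx -0.0056497$)
$n + B = - \frac{1}{177} + 49573 = \frac{8774420}{177}$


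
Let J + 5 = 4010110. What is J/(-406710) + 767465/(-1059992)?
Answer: -456281490931/43110934632 ≈ -10.584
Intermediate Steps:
J = 4010105 (J = -5 + 4010110 = 4010105)
J/(-406710) + 767465/(-1059992) = 4010105/(-406710) + 767465/(-1059992) = 4010105*(-1/406710) + 767465*(-1/1059992) = -802021/81342 - 767465/1059992 = -456281490931/43110934632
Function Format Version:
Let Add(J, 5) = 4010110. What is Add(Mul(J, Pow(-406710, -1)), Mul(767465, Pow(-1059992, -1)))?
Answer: Rational(-456281490931, 43110934632) ≈ -10.584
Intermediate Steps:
J = 4010105 (J = Add(-5, 4010110) = 4010105)
Add(Mul(J, Pow(-406710, -1)), Mul(767465, Pow(-1059992, -1))) = Add(Mul(4010105, Pow(-406710, -1)), Mul(767465, Pow(-1059992, -1))) = Add(Mul(4010105, Rational(-1, 406710)), Mul(767465, Rational(-1, 1059992))) = Add(Rational(-802021, 81342), Rational(-767465, 1059992)) = Rational(-456281490931, 43110934632)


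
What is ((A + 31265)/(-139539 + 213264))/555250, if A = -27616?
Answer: 3649/40935806250 ≈ 8.9140e-8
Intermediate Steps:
((A + 31265)/(-139539 + 213264))/555250 = ((-27616 + 31265)/(-139539 + 213264))/555250 = (3649/73725)*(1/555250) = 3649/40935806250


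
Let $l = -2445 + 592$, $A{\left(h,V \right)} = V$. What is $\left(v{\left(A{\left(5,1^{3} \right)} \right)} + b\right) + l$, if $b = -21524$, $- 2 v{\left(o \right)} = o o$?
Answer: $- \frac{46755}{2} \approx -23378.0$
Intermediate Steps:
$v{\left(o \right)} = - \frac{o^{2}}{2}$ ($v{\left(o \right)} = - \frac{o o}{2} = - \frac{o^{2}}{2}$)
$l = -1853$
$\left(v{\left(A{\left(5,1^{3} \right)} \right)} + b\right) + l = \left(- \frac{\left(1^{3}\right)^{2}}{2} - 21524\right) - 1853 = \left(- \frac{1^{2}}{2} - 21524\right) - 1853 = \left(\left(- \frac{1}{2}\right) 1 - 21524\right) - 1853 = \left(- \frac{1}{2} - 21524\right) - 1853 = - \frac{43049}{2} - 1853 = - \frac{46755}{2}$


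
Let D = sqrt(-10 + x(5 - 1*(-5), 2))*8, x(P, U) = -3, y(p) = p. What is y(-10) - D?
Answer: -10 - 8*I*sqrt(13) ≈ -10.0 - 28.844*I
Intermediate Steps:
D = 8*I*sqrt(13) (D = sqrt(-10 - 3)*8 = sqrt(-13)*8 = (I*sqrt(13))*8 = 8*I*sqrt(13) ≈ 28.844*I)
y(-10) - D = -10 - 8*I*sqrt(13)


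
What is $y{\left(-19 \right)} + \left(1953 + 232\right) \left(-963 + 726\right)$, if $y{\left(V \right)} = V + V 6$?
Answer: $-517978$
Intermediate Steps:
$y{\left(V \right)} = 7 V$ ($y{\left(V \right)} = V + 6 V = 7 V$)
$y{\left(-19 \right)} + \left(1953 + 232\right) \left(-963 + 726\right) = 7 \left(-19\right) + \left(1953 + 232\right) \left(-963 + 726\right) = -133 + 2185 \left(-237\right) = -133 - 517845 = -517978$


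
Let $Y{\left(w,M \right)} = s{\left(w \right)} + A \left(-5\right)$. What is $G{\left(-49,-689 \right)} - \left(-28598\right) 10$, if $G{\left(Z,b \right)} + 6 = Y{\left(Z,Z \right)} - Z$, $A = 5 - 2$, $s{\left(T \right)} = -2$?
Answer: $286006$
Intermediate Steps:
$A = 3$
$Y{\left(w,M \right)} = -17$ ($Y{\left(w,M \right)} = -2 + 3 \left(-5\right) = -2 - 15 = -17$)
$G{\left(Z,b \right)} = -23 - Z$ ($G{\left(Z,b \right)} = -6 - \left(17 + Z\right) = -23 - Z$)
$G{\left(-49,-689 \right)} - \left(-28598\right) 10 = \left(-23 - -49\right) - \left(-28598\right) 10 = \left(-23 + 49\right) - -285980 = 26 + 285980 = 286006$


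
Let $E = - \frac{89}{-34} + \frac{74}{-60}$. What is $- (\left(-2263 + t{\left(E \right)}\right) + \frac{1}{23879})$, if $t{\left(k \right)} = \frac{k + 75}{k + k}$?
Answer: $\frac{18842918547}{8429287} \approx 2235.4$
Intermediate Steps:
$E = \frac{353}{255}$ ($E = \left(-89\right) \left(- \frac{1}{34}\right) + 74 \left(- \frac{1}{60}\right) = \frac{89}{34} - \frac{37}{30} = \frac{353}{255} \approx 1.3843$)
$t{\left(k \right)} = \frac{75 + k}{2 k}$
$- (\left(-2263 + t{\left(E \right)}\right) + \frac{1}{23879}) = - (\left(-2263 + \frac{75 + \frac{353}{255}}{2 \cdot \frac{353}{255}}\right) + \frac{1}{23879}) = - (\left(-2263 + \frac{1}{2} \cdot \frac{255}{353} \cdot \frac{19478}{255}\right) + \frac{1}{23879}) = - (\left(-2263 + \frac{9739}{353}\right) + \frac{1}{23879}) = - (- \frac{789100}{353} + \frac{1}{23879}) = \left(-1\right) \left(- \frac{18842918547}{8429287}\right) = \frac{18842918547}{8429287}$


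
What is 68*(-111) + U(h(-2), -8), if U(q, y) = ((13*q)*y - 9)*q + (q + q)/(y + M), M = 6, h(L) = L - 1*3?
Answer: -10098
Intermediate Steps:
h(L) = -3 + L (h(L) = L - 3 = -3 + L)
U(q, y) = q*(-9 + 13*q*y) + 2*q/(6 + y) (U(q, y) = ((13*q)*y - 9)*q + (q + q)/(y + 6) = (13*q*y - 9)*q + (2*q)/(6 + y) = (-9 + 13*q*y)*q + 2*q/(6 + y) = q*(-9 + 13*q*y) + 2*q/(6 + y))
68*(-111) + U(h(-2), -8) = 68*(-111) + (-3 - 2)*(-52 - 9*(-8) + 13*(-3 - 2)*(-8)² + 78*(-3 - 2)*(-8))/(6 - 8) = -7548 - 5*(-52 + 72 + 13*(-5)*64 + 78*(-5)*(-8))/(-2) = -7548 - 5*(-½)*(-52 + 72 - 4160 + 3120) = -7548 - 5*(-½)*(-1020) = -7548 - 2550 = -10098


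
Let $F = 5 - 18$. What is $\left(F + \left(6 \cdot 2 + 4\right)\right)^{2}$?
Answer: $9$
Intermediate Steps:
$F = -13$ ($F = 5 - 18 = -13$)
$\left(F + \left(6 \cdot 2 + 4\right)\right)^{2} = \left(-13 + \left(6 \cdot 2 + 4\right)\right)^{2} = \left(-13 + \left(12 + 4\right)\right)^{2} = \left(-13 + 16\right)^{2} = 3^{2} = 9$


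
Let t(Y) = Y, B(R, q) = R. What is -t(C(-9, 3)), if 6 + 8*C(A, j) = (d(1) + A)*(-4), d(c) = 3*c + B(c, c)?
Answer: -7/4 ≈ -1.7500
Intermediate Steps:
d(c) = 4*c (d(c) = 3*c + c = 4*c)
C(A, j) = -11/4 - A/2 (C(A, j) = -¾ + ((4*1 + A)*(-4))/8 = -¾ + ((4 + A)*(-4))/8 = -¾ + (-16 - 4*A)/8 = -¾ + (-2 - A/2) = -11/4 - A/2)
-t(C(-9, 3)) = -(-11/4 - ½*(-9)) = -(-11/4 + 9/2) = -1*7/4 = -7/4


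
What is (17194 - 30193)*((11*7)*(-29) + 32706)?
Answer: -396118527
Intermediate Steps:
(17194 - 30193)*((11*7)*(-29) + 32706) = -12999*(77*(-29) + 32706) = -12999*(-2233 + 32706) = -12999*30473 = -396118527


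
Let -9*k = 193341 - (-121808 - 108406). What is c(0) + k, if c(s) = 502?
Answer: -139679/3 ≈ -46560.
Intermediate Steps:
k = -141185/3 (k = -(193341 - (-121808 - 108406))/9 = -(193341 - 1*(-230214))/9 = -(193341 + 230214)/9 = -⅑*423555 = -141185/3 ≈ -47062.)
c(0) + k = 502 - 141185/3 = -139679/3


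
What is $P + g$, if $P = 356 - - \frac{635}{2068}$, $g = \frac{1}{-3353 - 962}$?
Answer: $\frac{3179475477}{8923420} \approx 356.31$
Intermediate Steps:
$g = - \frac{1}{4315}$ ($g = \frac{1}{-4315} = - \frac{1}{4315} \approx -0.00023175$)
$P = \frac{736843}{2068}$ ($P = 356 - \left(-635\right) \frac{1}{2068} = 356 - - \frac{635}{2068} = 356 + \frac{635}{2068} = \frac{736843}{2068} \approx 356.31$)
$P + g = \frac{736843}{2068} - \frac{1}{4315} = \frac{3179475477}{8923420}$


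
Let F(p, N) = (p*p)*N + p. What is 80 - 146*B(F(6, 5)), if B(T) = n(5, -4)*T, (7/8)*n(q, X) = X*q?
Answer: 4345520/7 ≈ 6.2079e+5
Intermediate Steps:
n(q, X) = 8*X*q/7 (n(q, X) = 8*(X*q)/7 = 8*X*q/7)
F(p, N) = p + N*p**2 (F(p, N) = p**2*N + p = N*p**2 + p = p + N*p**2)
B(T) = -160*T/7 (B(T) = ((8/7)*(-4)*5)*T = -160*T/7)
80 - 146*B(F(6, 5)) = 80 - (-23360)*6*(1 + 5*6)/7 = 80 - (-23360)*6*(1 + 30)/7 = 80 - (-23360)*6*31/7 = 80 - (-23360)*186/7 = 80 - 146*(-29760/7) = 80 + 4344960/7 = 4345520/7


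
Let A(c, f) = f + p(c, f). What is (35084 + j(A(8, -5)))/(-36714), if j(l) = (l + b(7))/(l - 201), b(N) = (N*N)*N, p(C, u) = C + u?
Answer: -7121711/7452942 ≈ -0.95556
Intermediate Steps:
b(N) = N³ (b(N) = N²*N = N³)
A(c, f) = c + 2*f (A(c, f) = f + (c + f) = c + 2*f)
j(l) = (343 + l)/(-201 + l) (j(l) = (l + 7³)/(l - 201) = (l + 343)/(-201 + l) = (343 + l)/(-201 + l))
(35084 + j(A(8, -5)))/(-36714) = (35084 + (343 + (8 + 2*(-5)))/(-201 + (8 + 2*(-5))))/(-36714) = (35084 + (343 + (8 - 10))/(-201 + (8 - 10)))*(-1/36714) = (35084 + (343 - 2)/(-201 - 2))*(-1/36714) = (35084 + 341/(-203))*(-1/36714) = (35084 - 1/203*341)*(-1/36714) = (35084 - 341/203)*(-1/36714) = (7121711/203)*(-1/36714) = -7121711/7452942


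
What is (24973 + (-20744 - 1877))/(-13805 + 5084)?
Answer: -784/2907 ≈ -0.26969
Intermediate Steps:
(24973 + (-20744 - 1877))/(-13805 + 5084) = (24973 - 22621)/(-8721) = 2352*(-1/8721) = -784/2907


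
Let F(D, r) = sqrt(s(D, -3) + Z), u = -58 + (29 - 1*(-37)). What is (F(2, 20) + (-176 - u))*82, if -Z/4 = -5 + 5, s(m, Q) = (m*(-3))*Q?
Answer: -15088 + 246*sqrt(2) ≈ -14740.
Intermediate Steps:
s(m, Q) = -3*Q*m (s(m, Q) = (-3*m)*Q = -3*Q*m)
u = 8 (u = -58 + (29 + 37) = -58 + 66 = 8)
Z = 0 (Z = -4*(-5 + 5) = -4*0 = 0)
F(D, r) = 3*sqrt(D) (F(D, r) = sqrt(-3*(-3)*D + 0) = sqrt(9*D + 0) = sqrt(9*D) = 3*sqrt(D))
(F(2, 20) + (-176 - u))*82 = (3*sqrt(2) + (-176 - 1*8))*82 = (3*sqrt(2) + (-176 - 8))*82 = (3*sqrt(2) - 184)*82 = (-184 + 3*sqrt(2))*82 = -15088 + 246*sqrt(2)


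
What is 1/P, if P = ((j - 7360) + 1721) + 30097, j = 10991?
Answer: 1/35449 ≈ 2.8210e-5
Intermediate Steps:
P = 35449 (P = ((10991 - 7360) + 1721) + 30097 = (3631 + 1721) + 30097 = 5352 + 30097 = 35449)
1/P = 1/35449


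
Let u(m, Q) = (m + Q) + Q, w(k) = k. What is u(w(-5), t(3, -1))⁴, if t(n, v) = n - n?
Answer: 625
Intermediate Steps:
t(n, v) = 0
u(m, Q) = m + 2*Q (u(m, Q) = (Q + m) + Q = m + 2*Q)
u(w(-5), t(3, -1))⁴ = (-5 + 2*0)⁴ = (-5 + 0)⁴ = (-5)⁴ = 625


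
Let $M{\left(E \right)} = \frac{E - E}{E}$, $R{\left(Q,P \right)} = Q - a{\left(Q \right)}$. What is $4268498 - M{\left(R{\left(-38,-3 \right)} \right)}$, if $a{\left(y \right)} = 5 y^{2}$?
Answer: $4268498$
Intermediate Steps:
$R{\left(Q,P \right)} = Q - 5 Q^{2}$
$M{\left(E \right)} = 0$ ($M{\left(E \right)} = \frac{0}{E} = 0$)
$4268498 - M{\left(R{\left(-38,-3 \right)} \right)} = 4268498 - 0 = 4268498 + 0 = 4268498$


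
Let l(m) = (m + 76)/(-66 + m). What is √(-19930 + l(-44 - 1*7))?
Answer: I*√30313855/39 ≈ 141.17*I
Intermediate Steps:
l(m) = (76 + m)/(-66 + m)
√(-19930 + l(-44 - 1*7)) = √(-19930 + (76 + (-44 - 1*7))/(-66 + (-44 - 1*7))) = √(-19930 + (76 + (-44 - 7))/(-66 + (-44 - 7))) = √(-19930 + (76 - 51)/(-66 - 51)) = √(-19930 + 25/(-117)) = √(-19930 - 1/117*25) = √(-19930 - 25/117) = √(-2331835/117) = I*√30313855/39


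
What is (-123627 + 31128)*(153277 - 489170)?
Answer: 31069766607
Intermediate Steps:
(-123627 + 31128)*(153277 - 489170) = -92499*(-335893) = 31069766607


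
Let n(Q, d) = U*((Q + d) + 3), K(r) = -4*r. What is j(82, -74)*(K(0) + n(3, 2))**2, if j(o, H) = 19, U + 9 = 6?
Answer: 10944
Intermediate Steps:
U = -3 (U = -9 + 6 = -3)
n(Q, d) = -9 - 3*Q - 3*d (n(Q, d) = -3*((Q + d) + 3) = -3*(3 + Q + d) = -9 - 3*Q - 3*d)
j(82, -74)*(K(0) + n(3, 2))**2 = 19*(-4*0 + (-9 - 3*3 - 3*2))**2 = 19*(0 + (-9 - 9 - 6))**2 = 19*(0 - 24)**2 = 19*(-24)**2 = 19*576 = 10944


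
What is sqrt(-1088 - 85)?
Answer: I*sqrt(1173) ≈ 34.249*I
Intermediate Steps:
sqrt(-1088 - 85) = sqrt(-1173) = I*sqrt(1173)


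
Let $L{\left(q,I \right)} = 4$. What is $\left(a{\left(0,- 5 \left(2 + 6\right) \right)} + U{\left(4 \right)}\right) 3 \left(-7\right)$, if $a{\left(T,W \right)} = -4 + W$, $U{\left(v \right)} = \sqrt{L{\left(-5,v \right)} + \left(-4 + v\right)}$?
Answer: $882$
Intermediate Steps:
$U{\left(v \right)} = \sqrt{v}$ ($U{\left(v \right)} = \sqrt{4 + \left(-4 + v\right)} = \sqrt{v}$)
$\left(a{\left(0,- 5 \left(2 + 6\right) \right)} + U{\left(4 \right)}\right) 3 \left(-7\right) = \left(\left(-4 - 5 \left(2 + 6\right)\right) + \sqrt{4}\right) 3 \left(-7\right) = \left(\left(-4 - 40\right) + 2\right) \left(-21\right) = \left(-44 + 2\right) \left(-21\right) = \left(-42\right) \left(-21\right) = 882$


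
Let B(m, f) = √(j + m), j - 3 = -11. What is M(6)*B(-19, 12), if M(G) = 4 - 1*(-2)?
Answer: 18*I*√3 ≈ 31.177*I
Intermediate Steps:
j = -8 (j = 3 - 11 = -8)
B(m, f) = √(-8 + m)
M(G) = 6 (M(G) = 4 + 2 = 6)
M(6)*B(-19, 12) = 6*√(-8 - 19) = 6*√(-27) = 6*(3*I*√3) = 18*I*√3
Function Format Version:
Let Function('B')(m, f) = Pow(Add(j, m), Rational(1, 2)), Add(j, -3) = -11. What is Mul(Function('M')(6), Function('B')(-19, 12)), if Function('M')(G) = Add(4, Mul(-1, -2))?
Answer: Mul(18, I, Pow(3, Rational(1, 2))) ≈ Mul(31.177, I)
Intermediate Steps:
j = -8 (j = Add(3, -11) = -8)
Function('B')(m, f) = Pow(Add(-8, m), Rational(1, 2))
Function('M')(G) = 6 (Function('M')(G) = Add(4, 2) = 6)
Mul(Function('M')(6), Function('B')(-19, 12)) = Mul(6, Pow(Add(-8, -19), Rational(1, 2))) = Mul(6, Pow(-27, Rational(1, 2))) = Mul(6, Mul(3, I, Pow(3, Rational(1, 2)))) = Mul(18, I, Pow(3, Rational(1, 2)))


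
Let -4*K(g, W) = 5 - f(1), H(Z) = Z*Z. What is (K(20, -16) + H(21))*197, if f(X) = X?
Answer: 86680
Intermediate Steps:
H(Z) = Z²
K(g, W) = -1 (K(g, W) = -(5 - 1*1)/4 = -(5 - 1)/4 = -¼*4 = -1)
(K(20, -16) + H(21))*197 = (-1 + 21²)*197 = (-1 + 441)*197 = 440*197 = 86680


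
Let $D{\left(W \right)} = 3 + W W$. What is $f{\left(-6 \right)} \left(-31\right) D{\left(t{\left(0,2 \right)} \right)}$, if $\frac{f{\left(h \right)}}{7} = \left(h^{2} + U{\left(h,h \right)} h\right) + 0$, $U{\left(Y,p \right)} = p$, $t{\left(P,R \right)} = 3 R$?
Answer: $-609336$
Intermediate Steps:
$f{\left(h \right)} = 14 h^{2}$ ($f{\left(h \right)} = 7 \left(\left(h^{2} + h h\right) + 0\right) = 7 \left(\left(h^{2} + h^{2}\right) + 0\right) = 7 \left(2 h^{2} + 0\right) = 7 \cdot 2 h^{2} = 14 h^{2}$)
$D{\left(W \right)} = 3 + W^{2}$
$f{\left(-6 \right)} \left(-31\right) D{\left(t{\left(0,2 \right)} \right)} = 14 \left(-6\right)^{2} \left(-31\right) \left(3 + \left(3 \cdot 2\right)^{2}\right) = 14 \cdot 36 \left(-31\right) \left(3 + 6^{2}\right) = 504 \left(-31\right) \left(3 + 36\right) = \left(-15624\right) 39 = -609336$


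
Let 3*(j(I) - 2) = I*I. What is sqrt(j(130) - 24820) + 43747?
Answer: 43747 + I*sqrt(172662)/3 ≈ 43747.0 + 138.51*I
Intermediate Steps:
j(I) = 2 + I**2/3 (j(I) = 2 + (I*I)/3 = 2 + I**2/3)
sqrt(j(130) - 24820) + 43747 = sqrt((2 + (1/3)*130**2) - 24820) + 43747 = sqrt((2 + (1/3)*16900) - 24820) + 43747 = sqrt((2 + 16900/3) - 24820) + 43747 = sqrt(16906/3 - 24820) + 43747 = sqrt(-57554/3) + 43747 = I*sqrt(172662)/3 + 43747 = 43747 + I*sqrt(172662)/3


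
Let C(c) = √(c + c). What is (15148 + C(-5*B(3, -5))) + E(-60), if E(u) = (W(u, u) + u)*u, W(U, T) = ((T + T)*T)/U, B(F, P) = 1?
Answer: 25948 + I*√10 ≈ 25948.0 + 3.1623*I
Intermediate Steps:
W(U, T) = 2*T²/U (W(U, T) = ((2*T)*T)/U = (2*T²)/U = 2*T²/U)
E(u) = 3*u² (E(u) = (2*u²/u + u)*u = (2*u + u)*u = (3*u)*u = 3*u²)
C(c) = √2*√c (C(c) = √(2*c) = √2*√c)
(15148 + C(-5*B(3, -5))) + E(-60) = (15148 + √2*√(-5*1)) + 3*(-60)² = (15148 + √2*√(-5)) + 3*3600 = (15148 + √2*(I*√5)) + 10800 = (15148 + I*√10) + 10800 = 25948 + I*√10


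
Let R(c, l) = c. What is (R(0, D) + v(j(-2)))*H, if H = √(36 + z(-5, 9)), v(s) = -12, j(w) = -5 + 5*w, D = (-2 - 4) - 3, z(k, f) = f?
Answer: -36*√5 ≈ -80.498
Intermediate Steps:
D = -9 (D = -6 - 3 = -9)
H = 3*√5 (H = √(36 + 9) = √45 = 3*√5 ≈ 6.7082)
(R(0, D) + v(j(-2)))*H = (0 - 12)*(3*√5) = -36*√5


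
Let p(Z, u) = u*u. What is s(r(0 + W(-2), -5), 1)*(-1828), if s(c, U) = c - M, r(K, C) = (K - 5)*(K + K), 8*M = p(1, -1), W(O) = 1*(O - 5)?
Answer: -613751/2 ≈ -3.0688e+5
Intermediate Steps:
W(O) = -5 + O (W(O) = 1*(-5 + O) = -5 + O)
p(Z, u) = u²
M = ⅛ (M = (⅛)*(-1)² = (⅛)*1 = ⅛ ≈ 0.12500)
r(K, C) = 2*K*(-5 + K) (r(K, C) = (-5 + K)*(2*K) = 2*K*(-5 + K))
s(c, U) = -⅛ + c (s(c, U) = c - 1*⅛ = c - ⅛ = -⅛ + c)
s(r(0 + W(-2), -5), 1)*(-1828) = (-⅛ + 2*(0 + (-5 - 2))*(-5 + (0 + (-5 - 2))))*(-1828) = (-⅛ + 2*(0 - 7)*(-5 + (0 - 7)))*(-1828) = (-⅛ + 2*(-7)*(-5 - 7))*(-1828) = (-⅛ + 2*(-7)*(-12))*(-1828) = (-⅛ + 168)*(-1828) = (1343/8)*(-1828) = -613751/2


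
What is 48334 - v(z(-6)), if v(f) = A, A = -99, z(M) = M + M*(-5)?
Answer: 48433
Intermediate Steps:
z(M) = -4*M (z(M) = M - 5*M = -4*M)
v(f) = -99
48334 - v(z(-6)) = 48334 - 1*(-99) = 48334 + 99 = 48433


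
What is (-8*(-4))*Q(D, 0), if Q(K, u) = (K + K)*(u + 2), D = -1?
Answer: -128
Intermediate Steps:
Q(K, u) = 2*K*(2 + u) (Q(K, u) = (2*K)*(2 + u) = 2*K*(2 + u))
(-8*(-4))*Q(D, 0) = (-8*(-4))*(2*(-1)*(2 + 0)) = 32*(2*(-1)*2) = 32*(-4) = -128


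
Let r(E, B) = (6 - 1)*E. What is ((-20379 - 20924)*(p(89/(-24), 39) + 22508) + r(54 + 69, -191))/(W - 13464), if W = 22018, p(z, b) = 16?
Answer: -930308157/8554 ≈ -1.0876e+5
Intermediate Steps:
r(E, B) = 5*E
((-20379 - 20924)*(p(89/(-24), 39) + 22508) + r(54 + 69, -191))/(W - 13464) = ((-20379 - 20924)*(16 + 22508) + 5*(54 + 69))/(22018 - 13464) = (-41303*22524 + 5*123)/8554 = (-930308772 + 615)*(1/8554) = -930308157*1/8554 = -930308157/8554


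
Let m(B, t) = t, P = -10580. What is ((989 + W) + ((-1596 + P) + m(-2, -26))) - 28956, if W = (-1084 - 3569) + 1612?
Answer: -43210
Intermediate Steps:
W = -3041 (W = -4653 + 1612 = -3041)
((989 + W) + ((-1596 + P) + m(-2, -26))) - 28956 = ((989 - 3041) + ((-1596 - 10580) - 26)) - 28956 = (-2052 + (-12176 - 26)) - 28956 = (-2052 - 12202) - 28956 = -14254 - 28956 = -43210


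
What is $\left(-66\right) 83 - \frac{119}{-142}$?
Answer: $- \frac{777757}{142} \approx -5477.2$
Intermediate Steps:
$\left(-66\right) 83 - \frac{119}{-142} = -5478 - - \frac{119}{142} = -5478 + \frac{119}{142} = - \frac{777757}{142}$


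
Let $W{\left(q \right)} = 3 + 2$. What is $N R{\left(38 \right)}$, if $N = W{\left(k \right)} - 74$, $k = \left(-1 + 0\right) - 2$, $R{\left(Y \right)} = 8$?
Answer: $-552$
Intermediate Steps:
$k = -3$ ($k = -1 - 2 = -3$)
$W{\left(q \right)} = 5$
$N = -69$ ($N = 5 - 74 = -69$)
$N R{\left(38 \right)} = \left(-69\right) 8 = -552$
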